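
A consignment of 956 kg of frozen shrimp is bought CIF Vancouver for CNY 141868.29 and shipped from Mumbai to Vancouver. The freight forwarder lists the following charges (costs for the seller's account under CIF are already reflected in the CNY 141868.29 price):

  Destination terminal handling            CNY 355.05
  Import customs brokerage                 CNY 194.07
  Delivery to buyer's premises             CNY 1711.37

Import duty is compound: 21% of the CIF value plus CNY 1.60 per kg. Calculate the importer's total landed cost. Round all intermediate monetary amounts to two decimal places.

CIF: the seller pays costs through ocean freight and marine insurance to the destination port.
The CIF price already equals the CIF value: 141868.29
Ad valorem component: 141868.29 × 21% = 29792.34
Specific component: 956 × 1.60 = 1529.60
Import duty = 29792.34 + 1529.60 = 31321.94
Buyer bears: destination terminal 355.05 + brokerage 194.07 + delivery 1711.37 + duty 31321.94 = 33582.43
Landed cost = invoice 141868.29 + 33582.43 = 175450.72

Total landed cost: CNY 175450.72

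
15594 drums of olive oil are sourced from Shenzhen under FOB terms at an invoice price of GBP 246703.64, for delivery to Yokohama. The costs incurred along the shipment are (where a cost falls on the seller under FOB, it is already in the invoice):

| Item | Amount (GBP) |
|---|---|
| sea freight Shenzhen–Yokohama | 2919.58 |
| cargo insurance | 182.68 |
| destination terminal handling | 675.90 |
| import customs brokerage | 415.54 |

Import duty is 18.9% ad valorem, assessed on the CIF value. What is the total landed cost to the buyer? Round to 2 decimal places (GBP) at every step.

FOB: the seller bears costs until goods are on board at the origin port; the buyer bears freight, insurance and all costs thereafter.
CIF value = FOB price + freight + insurance = 246703.64 + 2919.58 + 182.68 = 249805.90
Import duty = 249805.90 × 18.9% = 47213.32
Buyer bears: freight 2919.58 + insurance 182.68 + destination terminal 675.90 + brokerage 415.54 + duty 47213.32 = 51407.02
Landed cost = invoice 246703.64 + 51407.02 = 298110.66

Total landed cost: GBP 298110.66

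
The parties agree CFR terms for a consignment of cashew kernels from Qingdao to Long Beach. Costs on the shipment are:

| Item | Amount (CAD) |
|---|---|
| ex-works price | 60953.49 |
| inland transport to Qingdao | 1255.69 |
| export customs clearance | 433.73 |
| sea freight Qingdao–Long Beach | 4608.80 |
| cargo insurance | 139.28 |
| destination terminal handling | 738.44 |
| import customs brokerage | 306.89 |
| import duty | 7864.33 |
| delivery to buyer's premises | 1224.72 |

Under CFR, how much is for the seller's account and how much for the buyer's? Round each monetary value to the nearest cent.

Seller: CAD 67251.71; buyer: CAD 10273.66

CFR: the seller pays costs through ocean freight to the destination port, but not insurance.
Seller's account: goods 60953.49 + inland to port 1255.69 + export clearance 433.73 + freight 4608.80 = 67251.71
Buyer's account: insurance 139.28 + destination terminal 738.44 + brokerage 306.89 + duty 7864.33 + delivery 1224.72 = 10273.66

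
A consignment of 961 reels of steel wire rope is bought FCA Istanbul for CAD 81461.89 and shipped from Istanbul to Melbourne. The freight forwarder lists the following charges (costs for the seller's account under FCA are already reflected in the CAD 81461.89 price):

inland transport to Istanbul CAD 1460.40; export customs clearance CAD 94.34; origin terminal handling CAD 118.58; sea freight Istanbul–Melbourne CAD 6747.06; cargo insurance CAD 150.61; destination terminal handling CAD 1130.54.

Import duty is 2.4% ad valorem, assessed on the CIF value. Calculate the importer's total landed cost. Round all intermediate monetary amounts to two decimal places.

Total landed cost: CAD 91732.16

FCA: the seller delivers export-cleared goods to the carrier; the buyer bears costs from that point.
Already in the invoice (seller's account under FCA): inland to port, export clearance — exclude.
CIF value = FCA price + origin terminal + freight + insurance = 81461.89 + 118.58 + 6747.06 + 150.61 = 88478.14
Import duty = 88478.14 × 2.4% = 2123.48
Buyer bears: origin terminal 118.58 + freight 6747.06 + insurance 150.61 + destination terminal 1130.54 + duty 2123.48 = 10270.27
Landed cost = invoice 81461.89 + 10270.27 = 91732.16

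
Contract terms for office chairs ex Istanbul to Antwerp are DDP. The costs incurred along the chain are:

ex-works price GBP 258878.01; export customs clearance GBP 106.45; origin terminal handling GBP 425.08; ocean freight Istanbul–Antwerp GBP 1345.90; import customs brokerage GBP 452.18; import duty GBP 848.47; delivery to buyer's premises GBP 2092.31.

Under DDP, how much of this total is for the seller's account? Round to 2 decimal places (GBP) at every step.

Seller's account: GBP 264148.40

DDP: the seller bears all costs including import duty.
Seller's account: goods 258878.01 + export clearance 106.45 + origin terminal 425.08 + freight 1345.90 + brokerage 452.18 + duty 848.47 + delivery 2092.31 = 264148.40
Buyer's account: 0.00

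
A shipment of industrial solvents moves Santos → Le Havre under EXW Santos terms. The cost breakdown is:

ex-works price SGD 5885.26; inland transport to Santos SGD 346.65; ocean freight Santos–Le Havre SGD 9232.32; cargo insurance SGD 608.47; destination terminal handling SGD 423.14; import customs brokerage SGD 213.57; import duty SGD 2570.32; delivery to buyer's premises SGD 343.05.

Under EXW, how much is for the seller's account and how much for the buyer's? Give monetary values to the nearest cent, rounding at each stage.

EXW: the seller makes goods available at their premises; the buyer bears all onward costs.
Seller's account: goods 5885.26 = 5885.26
Buyer's account: inland to port 346.65 + freight 9232.32 + insurance 608.47 + destination terminal 423.14 + brokerage 213.57 + duty 2570.32 + delivery 343.05 = 13737.52

Seller: SGD 5885.26; buyer: SGD 13737.52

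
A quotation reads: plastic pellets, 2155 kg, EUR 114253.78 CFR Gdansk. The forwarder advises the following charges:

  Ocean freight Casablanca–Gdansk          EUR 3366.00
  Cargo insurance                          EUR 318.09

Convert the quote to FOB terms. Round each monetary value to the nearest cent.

FOB price: EUR 110887.78

Not relevant to the conversion: insurance — on the buyer under both terms; not part of either seller's price.
From CFR to FOB, the seller no longer bears: freight.
FOB price = 114253.78 − 3366.00 = 110887.78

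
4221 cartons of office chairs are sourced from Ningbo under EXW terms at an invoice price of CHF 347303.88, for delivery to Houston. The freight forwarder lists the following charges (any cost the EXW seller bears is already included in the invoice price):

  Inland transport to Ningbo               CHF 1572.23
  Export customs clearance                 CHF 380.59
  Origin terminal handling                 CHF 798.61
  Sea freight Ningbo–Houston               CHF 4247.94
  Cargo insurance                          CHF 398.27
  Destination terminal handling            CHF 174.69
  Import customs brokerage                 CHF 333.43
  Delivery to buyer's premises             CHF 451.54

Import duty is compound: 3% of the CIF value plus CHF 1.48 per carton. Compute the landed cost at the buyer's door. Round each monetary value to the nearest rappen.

EXW: the seller makes goods available at their premises; the buyer bears all onward costs.
CIF value = EXW price + inland to port + export clearance + origin terminal + freight + insurance = 347303.88 + 1572.23 + 380.59 + 798.61 + 4247.94 + 398.27 = 354701.52
Ad valorem component: 354701.52 × 3% = 10641.05
Specific component: 4221 × 1.48 = 6247.08
Import duty = 10641.05 + 6247.08 = 16888.13
Buyer bears: inland to port 1572.23 + export clearance 380.59 + origin terminal 798.61 + freight 4247.94 + insurance 398.27 + destination terminal 174.69 + brokerage 333.43 + delivery 451.54 + duty 16888.13 = 25245.43
Landed cost = invoice 347303.88 + 25245.43 = 372549.31

Total landed cost: CHF 372549.31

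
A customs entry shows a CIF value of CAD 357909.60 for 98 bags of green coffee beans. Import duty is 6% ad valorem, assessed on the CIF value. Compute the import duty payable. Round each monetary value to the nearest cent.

Import duty: CAD 21474.58

Import duty = 357909.60 × 6% = 21474.58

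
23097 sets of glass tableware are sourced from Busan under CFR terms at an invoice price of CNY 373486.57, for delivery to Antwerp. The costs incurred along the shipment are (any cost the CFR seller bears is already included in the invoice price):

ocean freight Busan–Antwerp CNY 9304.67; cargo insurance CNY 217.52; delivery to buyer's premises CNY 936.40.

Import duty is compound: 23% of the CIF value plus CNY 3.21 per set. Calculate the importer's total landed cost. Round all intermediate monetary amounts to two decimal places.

CFR: the seller pays costs through ocean freight to the destination port, but not insurance.
Already in the invoice (seller's account under CFR): freight — exclude.
CIF value = CFR price + insurance = 373486.57 + 217.52 = 373704.09
Ad valorem component: 373704.09 × 23% = 85951.94
Specific component: 23097 × 3.21 = 74141.37
Import duty = 85951.94 + 74141.37 = 160093.31
Buyer bears: insurance 217.52 + delivery 936.40 + duty 160093.31 = 161247.23
Landed cost = invoice 373486.57 + 161247.23 = 534733.80

Total landed cost: CNY 534733.80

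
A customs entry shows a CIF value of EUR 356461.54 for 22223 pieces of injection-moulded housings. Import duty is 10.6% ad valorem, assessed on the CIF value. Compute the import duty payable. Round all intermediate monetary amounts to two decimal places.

Import duty: EUR 37784.92

Import duty = 356461.54 × 10.6% = 37784.92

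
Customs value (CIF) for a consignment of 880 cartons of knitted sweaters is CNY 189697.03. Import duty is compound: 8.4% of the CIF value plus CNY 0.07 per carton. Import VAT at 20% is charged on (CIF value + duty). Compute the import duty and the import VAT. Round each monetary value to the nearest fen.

Import duty: CNY 15996.15; import VAT: CNY 41138.64

Ad valorem component: 189697.03 × 8.4% = 15934.55
Specific component: 880 × 0.07 = 61.60
Import duty = 15934.55 + 61.60 = 15996.15
VAT base = CIF + duty = 189697.03 + 15996.15 = 205693.18
Import VAT = 205693.18 × 20% = 41138.64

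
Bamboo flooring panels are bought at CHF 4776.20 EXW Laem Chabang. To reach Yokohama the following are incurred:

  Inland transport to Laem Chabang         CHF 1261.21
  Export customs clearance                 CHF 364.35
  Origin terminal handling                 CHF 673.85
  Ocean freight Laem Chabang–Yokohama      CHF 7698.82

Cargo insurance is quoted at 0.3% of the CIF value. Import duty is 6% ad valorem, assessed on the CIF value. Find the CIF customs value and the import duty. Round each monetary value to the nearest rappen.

CIF value: CHF 14818.89; import duty: CHF 889.13

Let C be the CIF value. C = EXW price + pre-shipment costs + freight + 0.3% × C
C − 0.3% × C = 4776.20 + 1261.21 + 364.35 + 673.85 + 7698.82
0.997 × C = 14774.43
C = 14774.43 / 0.997 = 14818.89
Insurance premium = 0.3% × 14818.89 = 44.46
Import duty = 14818.89 × 6% = 889.13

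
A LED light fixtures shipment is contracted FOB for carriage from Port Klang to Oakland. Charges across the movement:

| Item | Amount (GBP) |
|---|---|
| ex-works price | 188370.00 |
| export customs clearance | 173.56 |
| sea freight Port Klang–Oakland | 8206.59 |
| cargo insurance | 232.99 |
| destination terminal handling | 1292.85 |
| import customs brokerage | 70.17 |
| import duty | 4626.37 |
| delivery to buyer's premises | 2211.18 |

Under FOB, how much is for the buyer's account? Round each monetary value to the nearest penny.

FOB: the seller bears costs until goods are on board at the origin port; the buyer bears freight, insurance and all costs thereafter.
Seller's account: goods 188370.00 + export clearance 173.56 = 188543.56
Buyer's account: freight 8206.59 + insurance 232.99 + destination terminal 1292.85 + brokerage 70.17 + duty 4626.37 + delivery 2211.18 = 16640.15

Buyer's account: GBP 16640.15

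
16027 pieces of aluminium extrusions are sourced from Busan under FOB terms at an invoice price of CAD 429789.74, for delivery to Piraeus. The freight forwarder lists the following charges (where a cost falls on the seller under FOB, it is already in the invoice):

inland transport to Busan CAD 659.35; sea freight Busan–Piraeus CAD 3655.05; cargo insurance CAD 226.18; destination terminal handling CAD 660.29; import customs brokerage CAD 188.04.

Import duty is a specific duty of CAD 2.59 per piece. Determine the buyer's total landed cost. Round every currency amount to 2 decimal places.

Total landed cost: CAD 476029.23

FOB: the seller bears costs until goods are on board at the origin port; the buyer bears freight, insurance and all costs thereafter.
Already in the invoice (seller's account under FOB): inland to port — exclude.
CIF value = FOB price + freight + insurance = 429789.74 + 3655.05 + 226.18 = 433670.97
Import duty = 16027 × 2.59 = 41509.93
Buyer bears: freight 3655.05 + insurance 226.18 + destination terminal 660.29 + brokerage 188.04 + duty 41509.93 = 46239.49
Landed cost = invoice 429789.74 + 46239.49 = 476029.23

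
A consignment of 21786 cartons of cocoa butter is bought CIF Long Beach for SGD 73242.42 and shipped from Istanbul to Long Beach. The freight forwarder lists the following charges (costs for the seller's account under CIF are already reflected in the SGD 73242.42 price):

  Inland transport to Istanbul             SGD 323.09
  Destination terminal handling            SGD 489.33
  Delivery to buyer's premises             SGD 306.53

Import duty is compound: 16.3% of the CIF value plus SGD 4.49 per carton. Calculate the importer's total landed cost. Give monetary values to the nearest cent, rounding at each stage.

CIF: the seller pays costs through ocean freight and marine insurance to the destination port.
Already in the invoice (seller's account under CIF): inland to port — exclude.
The CIF price already equals the CIF value: 73242.42
Ad valorem component: 73242.42 × 16.3% = 11938.51
Specific component: 21786 × 4.49 = 97819.14
Import duty = 11938.51 + 97819.14 = 109757.65
Buyer bears: destination terminal 489.33 + delivery 306.53 + duty 109757.65 = 110553.51
Landed cost = invoice 73242.42 + 110553.51 = 183795.93

Total landed cost: SGD 183795.93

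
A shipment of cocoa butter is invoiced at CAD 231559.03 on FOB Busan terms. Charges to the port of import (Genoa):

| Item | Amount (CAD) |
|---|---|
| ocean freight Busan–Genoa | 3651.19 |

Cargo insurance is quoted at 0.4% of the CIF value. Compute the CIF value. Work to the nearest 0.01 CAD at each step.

CIF value: CAD 236154.84

Let C be the CIF value. C = FOB price + freight + 0.4% × C
C − 0.4% × C = 231559.03 + 3651.19
0.996 × C = 235210.22
C = 235210.22 / 0.996 = 236154.84
Insurance premium = 0.4% × 236154.84 = 944.62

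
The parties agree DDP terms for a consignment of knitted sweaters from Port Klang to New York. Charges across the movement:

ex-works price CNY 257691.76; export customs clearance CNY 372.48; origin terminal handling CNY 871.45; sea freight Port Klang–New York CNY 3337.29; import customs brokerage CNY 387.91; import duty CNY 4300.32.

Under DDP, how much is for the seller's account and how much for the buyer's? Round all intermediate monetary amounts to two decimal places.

DDP: the seller bears all costs including import duty.
Seller's account: goods 257691.76 + export clearance 372.48 + origin terminal 871.45 + freight 3337.29 + brokerage 387.91 + duty 4300.32 = 266961.21
Buyer's account: 0.00

Seller: CNY 266961.21; buyer: CNY 0.00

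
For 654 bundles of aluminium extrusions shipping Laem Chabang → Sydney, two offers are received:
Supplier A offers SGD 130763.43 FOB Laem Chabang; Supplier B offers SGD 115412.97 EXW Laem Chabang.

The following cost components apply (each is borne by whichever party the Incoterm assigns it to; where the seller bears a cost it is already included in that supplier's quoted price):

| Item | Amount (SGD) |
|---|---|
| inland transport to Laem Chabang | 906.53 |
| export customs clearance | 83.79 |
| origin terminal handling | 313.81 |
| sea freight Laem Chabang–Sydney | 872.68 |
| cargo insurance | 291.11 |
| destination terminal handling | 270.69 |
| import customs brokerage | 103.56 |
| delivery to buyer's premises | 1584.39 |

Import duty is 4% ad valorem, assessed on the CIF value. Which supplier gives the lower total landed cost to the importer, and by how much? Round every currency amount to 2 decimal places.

Supplier A (FOB):
CIF value = FOB price + freight + insurance = 130763.43 + 872.68 + 291.11 = 131927.22
Import duty = 131927.22 × 4% = 5277.09
Buyer bears (A): 872.68 + 291.11 + 270.69 + 103.56 + 1584.39 = 3122.43
Landed cost (A) = invoice 130763.43 + 3122.43 + duty 5277.09 = 139162.95
Supplier B (EXW):
CIF value = EXW price + inland to port + export clearance + origin terminal + freight + insurance = 115412.97 + 906.53 + 83.79 + 313.81 + 872.68 + 291.11 = 117880.89
Import duty = 117880.89 × 4% = 4715.24
Buyer bears (B): 906.53 + 83.79 + 313.81 + 872.68 + 291.11 + 270.69 + 103.56 + 1584.39 = 4426.56
Landed cost (B) = invoice 115412.97 + 4426.56 + duty 4715.24 = 124554.77
Difference = |139162.95 − 124554.77| = 14608.18

Supplier B is cheaper by SGD 14608.18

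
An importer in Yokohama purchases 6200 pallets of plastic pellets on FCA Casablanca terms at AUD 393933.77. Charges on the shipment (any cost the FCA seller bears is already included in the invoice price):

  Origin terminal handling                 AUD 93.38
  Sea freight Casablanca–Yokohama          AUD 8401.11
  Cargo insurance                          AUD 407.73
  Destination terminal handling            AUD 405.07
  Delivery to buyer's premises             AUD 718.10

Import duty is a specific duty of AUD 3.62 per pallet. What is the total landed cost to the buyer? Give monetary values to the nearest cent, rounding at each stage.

FCA: the seller delivers export-cleared goods to the carrier; the buyer bears costs from that point.
CIF value = FCA price + origin terminal + freight + insurance = 393933.77 + 93.38 + 8401.11 + 407.73 = 402835.99
Import duty = 6200 × 3.62 = 22444.00
Buyer bears: origin terminal 93.38 + freight 8401.11 + insurance 407.73 + destination terminal 405.07 + delivery 718.10 + duty 22444.00 = 32469.39
Landed cost = invoice 393933.77 + 32469.39 = 426403.16

Total landed cost: AUD 426403.16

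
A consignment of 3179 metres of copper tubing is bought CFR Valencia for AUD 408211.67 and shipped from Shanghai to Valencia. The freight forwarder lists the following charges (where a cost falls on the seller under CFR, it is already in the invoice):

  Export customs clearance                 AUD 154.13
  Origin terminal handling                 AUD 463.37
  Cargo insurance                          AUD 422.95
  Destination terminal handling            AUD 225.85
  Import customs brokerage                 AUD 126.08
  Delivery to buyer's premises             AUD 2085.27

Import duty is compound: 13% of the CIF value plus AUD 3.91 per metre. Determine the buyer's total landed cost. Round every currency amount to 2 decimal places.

CFR: the seller pays costs through ocean freight to the destination port, but not insurance.
Already in the invoice (seller's account under CFR): export clearance, origin terminal — exclude.
CIF value = CFR price + insurance = 408211.67 + 422.95 = 408634.62
Ad valorem component: 408634.62 × 13% = 53122.50
Specific component: 3179 × 3.91 = 12429.89
Import duty = 53122.50 + 12429.89 = 65552.39
Buyer bears: insurance 422.95 + destination terminal 225.85 + brokerage 126.08 + delivery 2085.27 + duty 65552.39 = 68412.54
Landed cost = invoice 408211.67 + 68412.54 = 476624.21

Total landed cost: AUD 476624.21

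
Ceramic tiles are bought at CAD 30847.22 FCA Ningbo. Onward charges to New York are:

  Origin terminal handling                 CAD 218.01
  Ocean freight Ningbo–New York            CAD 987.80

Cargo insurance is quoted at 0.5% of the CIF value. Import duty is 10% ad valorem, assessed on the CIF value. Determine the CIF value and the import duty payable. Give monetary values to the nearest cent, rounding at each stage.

CIF value: CAD 32214.10; import duty: CAD 3221.41

Let C be the CIF value. C = FCA price + pre-shipment costs + freight + 0.5% × C
C − 0.5% × C = 30847.22 + 218.01 + 987.80
0.995 × C = 32053.03
C = 32053.03 / 0.995 = 32214.10
Insurance premium = 0.5% × 32214.10 = 161.07
Import duty = 32214.10 × 10% = 3221.41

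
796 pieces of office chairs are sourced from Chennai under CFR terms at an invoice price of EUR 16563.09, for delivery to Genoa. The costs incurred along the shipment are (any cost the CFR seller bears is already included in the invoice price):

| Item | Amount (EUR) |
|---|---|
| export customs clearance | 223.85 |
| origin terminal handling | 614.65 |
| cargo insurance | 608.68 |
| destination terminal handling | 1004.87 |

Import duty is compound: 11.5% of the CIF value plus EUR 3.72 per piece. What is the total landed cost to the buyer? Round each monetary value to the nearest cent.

Total landed cost: EUR 23112.51

CFR: the seller pays costs through ocean freight to the destination port, but not insurance.
Already in the invoice (seller's account under CFR): export clearance, origin terminal — exclude.
CIF value = CFR price + insurance = 16563.09 + 608.68 = 17171.77
Ad valorem component: 17171.77 × 11.5% = 1974.75
Specific component: 796 × 3.72 = 2961.12
Import duty = 1974.75 + 2961.12 = 4935.87
Buyer bears: insurance 608.68 + destination terminal 1004.87 + duty 4935.87 = 6549.42
Landed cost = invoice 16563.09 + 6549.42 = 23112.51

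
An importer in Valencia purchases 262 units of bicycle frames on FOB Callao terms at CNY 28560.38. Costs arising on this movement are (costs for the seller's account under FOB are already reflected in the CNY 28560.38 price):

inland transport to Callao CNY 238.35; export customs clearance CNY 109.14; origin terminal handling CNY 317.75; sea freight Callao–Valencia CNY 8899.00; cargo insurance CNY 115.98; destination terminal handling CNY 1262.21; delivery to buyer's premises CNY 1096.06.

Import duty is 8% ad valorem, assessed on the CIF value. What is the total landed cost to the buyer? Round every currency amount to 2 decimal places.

FOB: the seller bears costs until goods are on board at the origin port; the buyer bears freight, insurance and all costs thereafter.
Already in the invoice (seller's account under FOB): inland to port, export clearance, origin terminal — exclude.
CIF value = FOB price + freight + insurance = 28560.38 + 8899.00 + 115.98 = 37575.36
Import duty = 37575.36 × 8% = 3006.03
Buyer bears: freight 8899.00 + insurance 115.98 + destination terminal 1262.21 + delivery 1096.06 + duty 3006.03 = 14379.28
Landed cost = invoice 28560.38 + 14379.28 = 42939.66

Total landed cost: CNY 42939.66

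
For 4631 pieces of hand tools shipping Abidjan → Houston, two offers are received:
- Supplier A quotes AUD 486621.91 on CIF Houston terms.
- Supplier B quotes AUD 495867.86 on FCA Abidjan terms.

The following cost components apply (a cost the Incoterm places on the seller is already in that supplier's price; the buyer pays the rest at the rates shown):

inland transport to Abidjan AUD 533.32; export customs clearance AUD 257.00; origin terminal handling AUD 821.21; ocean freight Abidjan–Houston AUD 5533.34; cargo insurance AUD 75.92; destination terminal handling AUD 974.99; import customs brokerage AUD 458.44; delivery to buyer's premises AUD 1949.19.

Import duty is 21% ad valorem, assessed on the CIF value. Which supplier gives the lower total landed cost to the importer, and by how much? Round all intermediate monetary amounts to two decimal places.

Supplier A (CIF):
The CIF price already equals the CIF value: 486621.91
Import duty = 486621.91 × 21% = 102190.60
Buyer bears (A): 974.99 + 458.44 + 1949.19 = 3382.62
Landed cost (A) = invoice 486621.91 + 3382.62 + duty 102190.60 = 592195.13
Supplier B (FCA):
CIF value = FCA price + origin terminal + freight + insurance = 495867.86 + 821.21 + 5533.34 + 75.92 = 502298.33
Import duty = 502298.33 × 21% = 105482.65
Buyer bears (B): 821.21 + 5533.34 + 75.92 + 974.99 + 458.44 + 1949.19 = 9813.09
Landed cost (B) = invoice 495867.86 + 9813.09 + duty 105482.65 = 611163.60
Difference = |592195.13 − 611163.60| = 18968.47

Supplier A is cheaper by AUD 18968.47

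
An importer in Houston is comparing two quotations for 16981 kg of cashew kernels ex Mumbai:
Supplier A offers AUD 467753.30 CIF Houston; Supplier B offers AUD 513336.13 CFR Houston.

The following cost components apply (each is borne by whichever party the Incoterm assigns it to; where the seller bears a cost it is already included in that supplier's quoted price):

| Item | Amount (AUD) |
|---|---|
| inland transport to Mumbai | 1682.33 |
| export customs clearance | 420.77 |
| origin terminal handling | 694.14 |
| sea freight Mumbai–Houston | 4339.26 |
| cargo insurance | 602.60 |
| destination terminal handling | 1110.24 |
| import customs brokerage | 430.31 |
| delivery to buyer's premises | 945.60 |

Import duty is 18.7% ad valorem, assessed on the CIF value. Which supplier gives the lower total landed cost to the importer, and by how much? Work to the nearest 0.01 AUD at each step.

Supplier A is cheaper by AUD 54822.10

Supplier A (CIF):
The CIF price already equals the CIF value: 467753.30
Import duty = 467753.30 × 18.7% = 87469.87
Buyer bears (A): 1110.24 + 430.31 + 945.60 = 2486.15
Landed cost (A) = invoice 467753.30 + 2486.15 + duty 87469.87 = 557709.32
Supplier B (CFR):
CIF value = CFR price + insurance = 513336.13 + 602.60 = 513938.73
Import duty = 513938.73 × 18.7% = 96106.54
Buyer bears (B): 602.60 + 1110.24 + 430.31 + 945.60 = 3088.75
Landed cost (B) = invoice 513336.13 + 3088.75 + duty 96106.54 = 612531.42
Difference = |557709.32 − 612531.42| = 54822.10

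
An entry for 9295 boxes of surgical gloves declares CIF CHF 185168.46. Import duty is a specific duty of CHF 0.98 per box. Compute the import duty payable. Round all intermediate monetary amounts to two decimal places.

Import duty: CHF 9109.10

Import duty = 9295 × 0.98 = 9109.10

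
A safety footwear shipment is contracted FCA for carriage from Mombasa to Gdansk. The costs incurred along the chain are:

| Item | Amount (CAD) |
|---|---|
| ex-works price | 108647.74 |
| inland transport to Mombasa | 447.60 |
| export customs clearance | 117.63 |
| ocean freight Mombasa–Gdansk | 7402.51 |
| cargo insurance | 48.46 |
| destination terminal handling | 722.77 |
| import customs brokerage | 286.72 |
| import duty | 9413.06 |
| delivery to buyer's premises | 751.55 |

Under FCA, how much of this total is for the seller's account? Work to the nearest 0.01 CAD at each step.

FCA: the seller delivers export-cleared goods to the carrier; the buyer bears costs from that point.
Seller's account: goods 108647.74 + inland to port 447.60 + export clearance 117.63 = 109212.97
Buyer's account: freight 7402.51 + insurance 48.46 + destination terminal 722.77 + brokerage 286.72 + duty 9413.06 + delivery 751.55 = 18625.07

Seller's account: CAD 109212.97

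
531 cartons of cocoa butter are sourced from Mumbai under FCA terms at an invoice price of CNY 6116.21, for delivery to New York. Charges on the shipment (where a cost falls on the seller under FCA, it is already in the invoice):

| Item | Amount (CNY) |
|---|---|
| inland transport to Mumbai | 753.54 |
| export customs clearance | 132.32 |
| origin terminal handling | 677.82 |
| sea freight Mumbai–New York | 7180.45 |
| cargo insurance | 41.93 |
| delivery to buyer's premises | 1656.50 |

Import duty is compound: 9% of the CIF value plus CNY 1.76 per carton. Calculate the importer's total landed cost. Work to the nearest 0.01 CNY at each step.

Total landed cost: CNY 17868.95

FCA: the seller delivers export-cleared goods to the carrier; the buyer bears costs from that point.
Already in the invoice (seller's account under FCA): inland to port, export clearance — exclude.
CIF value = FCA price + origin terminal + freight + insurance = 6116.21 + 677.82 + 7180.45 + 41.93 = 14016.41
Ad valorem component: 14016.41 × 9% = 1261.48
Specific component: 531 × 1.76 = 934.56
Import duty = 1261.48 + 934.56 = 2196.04
Buyer bears: origin terminal 677.82 + freight 7180.45 + insurance 41.93 + delivery 1656.50 + duty 2196.04 = 11752.74
Landed cost = invoice 6116.21 + 11752.74 = 17868.95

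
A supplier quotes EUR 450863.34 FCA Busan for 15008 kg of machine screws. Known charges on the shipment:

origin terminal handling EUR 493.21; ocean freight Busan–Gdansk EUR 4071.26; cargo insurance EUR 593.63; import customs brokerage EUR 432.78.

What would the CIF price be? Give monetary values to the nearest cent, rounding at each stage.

Not relevant to the conversion: brokerage — on the buyer under both terms; not part of either seller's price.
From FCA to CIF, the seller additionally bears: origin terminal, freight, insurance.
CIF price = 450863.34 + 493.21 + 4071.26 + 593.63 = 456021.44

CIF price: EUR 456021.44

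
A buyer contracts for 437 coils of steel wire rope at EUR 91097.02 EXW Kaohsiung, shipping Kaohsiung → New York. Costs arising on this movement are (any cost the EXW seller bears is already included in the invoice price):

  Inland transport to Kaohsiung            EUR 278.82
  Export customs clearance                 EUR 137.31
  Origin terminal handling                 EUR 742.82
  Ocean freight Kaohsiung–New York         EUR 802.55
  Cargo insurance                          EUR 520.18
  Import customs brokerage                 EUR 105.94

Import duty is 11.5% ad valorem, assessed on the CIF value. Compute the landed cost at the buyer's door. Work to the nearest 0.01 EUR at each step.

EXW: the seller makes goods available at their premises; the buyer bears all onward costs.
CIF value = EXW price + inland to port + export clearance + origin terminal + freight + insurance = 91097.02 + 278.82 + 137.31 + 742.82 + 802.55 + 520.18 = 93578.70
Import duty = 93578.70 × 11.5% = 10761.55
Buyer bears: inland to port 278.82 + export clearance 137.31 + origin terminal 742.82 + freight 802.55 + insurance 520.18 + brokerage 105.94 + duty 10761.55 = 13349.17
Landed cost = invoice 91097.02 + 13349.17 = 104446.19

Total landed cost: EUR 104446.19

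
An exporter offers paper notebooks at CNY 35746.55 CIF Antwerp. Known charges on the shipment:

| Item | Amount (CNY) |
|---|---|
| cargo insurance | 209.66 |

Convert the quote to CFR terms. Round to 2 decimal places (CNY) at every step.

From CIF to CFR, the seller no longer bears: insurance.
CFR price = 35746.55 − 209.66 = 35536.89

CFR price: CNY 35536.89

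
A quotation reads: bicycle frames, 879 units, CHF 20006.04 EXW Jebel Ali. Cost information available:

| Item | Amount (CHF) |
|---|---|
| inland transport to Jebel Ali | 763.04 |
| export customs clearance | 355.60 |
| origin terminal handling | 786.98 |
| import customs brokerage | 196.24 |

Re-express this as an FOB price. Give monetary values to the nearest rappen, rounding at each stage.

Not relevant to the conversion: brokerage — on the buyer under both terms; not part of either seller's price.
From EXW to FOB, the seller additionally bears: inland to port, export clearance, origin terminal.
FOB price = 20006.04 + 763.04 + 355.60 + 786.98 = 21911.66

FOB price: CHF 21911.66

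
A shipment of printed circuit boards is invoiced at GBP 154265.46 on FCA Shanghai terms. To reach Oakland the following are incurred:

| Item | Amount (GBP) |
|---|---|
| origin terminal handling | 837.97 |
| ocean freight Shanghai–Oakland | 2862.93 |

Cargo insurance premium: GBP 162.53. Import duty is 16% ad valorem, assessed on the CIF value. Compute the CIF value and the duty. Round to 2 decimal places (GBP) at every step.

CIF value: GBP 158128.89; import duty: GBP 25300.62

CIF = FCA price + pre-shipment costs + freight + insurance
CIF = 154265.46 + 837.97 + 2862.93 + 162.53 = 158128.89
Import duty = 158128.89 × 16% = 25300.62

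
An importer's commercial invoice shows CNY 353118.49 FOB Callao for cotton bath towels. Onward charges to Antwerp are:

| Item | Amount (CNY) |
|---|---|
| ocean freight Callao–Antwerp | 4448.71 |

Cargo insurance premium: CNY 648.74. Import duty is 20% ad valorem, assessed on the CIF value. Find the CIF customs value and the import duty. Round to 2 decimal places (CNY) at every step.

CIF = FOB price + freight + insurance
CIF = 353118.49 + 4448.71 + 648.74 = 358215.94
Import duty = 358215.94 × 20% = 71643.19

CIF value: CNY 358215.94; import duty: CNY 71643.19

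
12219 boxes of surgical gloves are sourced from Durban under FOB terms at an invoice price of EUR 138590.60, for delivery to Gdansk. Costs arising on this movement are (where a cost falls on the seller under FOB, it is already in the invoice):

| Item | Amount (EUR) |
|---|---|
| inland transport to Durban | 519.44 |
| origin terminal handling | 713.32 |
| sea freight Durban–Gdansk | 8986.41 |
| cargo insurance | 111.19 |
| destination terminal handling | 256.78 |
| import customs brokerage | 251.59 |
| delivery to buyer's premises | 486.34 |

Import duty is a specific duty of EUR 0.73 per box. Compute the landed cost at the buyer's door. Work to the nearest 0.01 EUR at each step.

FOB: the seller bears costs until goods are on board at the origin port; the buyer bears freight, insurance and all costs thereafter.
Already in the invoice (seller's account under FOB): inland to port, origin terminal — exclude.
CIF value = FOB price + freight + insurance = 138590.60 + 8986.41 + 111.19 = 147688.20
Import duty = 12219 × 0.73 = 8919.87
Buyer bears: freight 8986.41 + insurance 111.19 + destination terminal 256.78 + brokerage 251.59 + delivery 486.34 + duty 8919.87 = 19012.18
Landed cost = invoice 138590.60 + 19012.18 = 157602.78

Total landed cost: EUR 157602.78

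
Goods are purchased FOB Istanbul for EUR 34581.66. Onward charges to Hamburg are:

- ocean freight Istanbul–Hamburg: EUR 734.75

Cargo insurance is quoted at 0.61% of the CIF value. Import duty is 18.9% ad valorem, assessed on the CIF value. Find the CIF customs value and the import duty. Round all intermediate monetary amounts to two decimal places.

CIF value: EUR 35533.16; import duty: EUR 6715.77

Let C be the CIF value. C = FOB price + freight + 0.61% × C
C − 0.61% × C = 34581.66 + 734.75
0.9939 × C = 35316.41
C = 35316.41 / 0.9939 = 35533.16
Insurance premium = 0.61% × 35533.16 = 216.75
Import duty = 35533.16 × 18.9% = 6715.77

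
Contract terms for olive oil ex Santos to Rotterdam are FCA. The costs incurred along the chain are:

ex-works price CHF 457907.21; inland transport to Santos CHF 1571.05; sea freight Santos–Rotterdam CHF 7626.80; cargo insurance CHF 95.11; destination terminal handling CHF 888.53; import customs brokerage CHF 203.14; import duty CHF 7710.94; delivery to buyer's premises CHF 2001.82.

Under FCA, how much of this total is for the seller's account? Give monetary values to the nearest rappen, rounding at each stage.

FCA: the seller delivers export-cleared goods to the carrier; the buyer bears costs from that point.
Seller's account: goods 457907.21 + inland to port 1571.05 = 459478.26
Buyer's account: freight 7626.80 + insurance 95.11 + destination terminal 888.53 + brokerage 203.14 + duty 7710.94 + delivery 2001.82 = 18526.34

Seller's account: CHF 459478.26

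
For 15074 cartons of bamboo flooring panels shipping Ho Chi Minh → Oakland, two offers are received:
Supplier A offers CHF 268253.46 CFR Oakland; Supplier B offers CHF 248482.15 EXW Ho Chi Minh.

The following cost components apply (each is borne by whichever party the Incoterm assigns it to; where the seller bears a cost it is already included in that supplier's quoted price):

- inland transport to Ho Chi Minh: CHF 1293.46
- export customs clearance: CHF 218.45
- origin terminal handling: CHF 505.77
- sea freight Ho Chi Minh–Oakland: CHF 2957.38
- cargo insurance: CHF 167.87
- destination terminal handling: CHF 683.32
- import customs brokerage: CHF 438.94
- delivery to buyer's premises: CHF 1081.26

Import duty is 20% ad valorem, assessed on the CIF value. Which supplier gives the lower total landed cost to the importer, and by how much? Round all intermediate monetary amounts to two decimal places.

Supplier B is cheaper by CHF 17755.50

Supplier A (CFR):
CIF value = CFR price + insurance = 268253.46 + 167.87 = 268421.33
Import duty = 268421.33 × 20% = 53684.27
Buyer bears (A): 167.87 + 683.32 + 438.94 + 1081.26 = 2371.39
Landed cost (A) = invoice 268253.46 + 2371.39 + duty 53684.27 = 324309.12
Supplier B (EXW):
CIF value = EXW price + inland to port + export clearance + origin terminal + freight + insurance = 248482.15 + 1293.46 + 218.45 + 505.77 + 2957.38 + 167.87 = 253625.08
Import duty = 253625.08 × 20% = 50725.02
Buyer bears (B): 1293.46 + 218.45 + 505.77 + 2957.38 + 167.87 + 683.32 + 438.94 + 1081.26 = 7346.45
Landed cost (B) = invoice 248482.15 + 7346.45 + duty 50725.02 = 306553.62
Difference = |324309.12 − 306553.62| = 17755.50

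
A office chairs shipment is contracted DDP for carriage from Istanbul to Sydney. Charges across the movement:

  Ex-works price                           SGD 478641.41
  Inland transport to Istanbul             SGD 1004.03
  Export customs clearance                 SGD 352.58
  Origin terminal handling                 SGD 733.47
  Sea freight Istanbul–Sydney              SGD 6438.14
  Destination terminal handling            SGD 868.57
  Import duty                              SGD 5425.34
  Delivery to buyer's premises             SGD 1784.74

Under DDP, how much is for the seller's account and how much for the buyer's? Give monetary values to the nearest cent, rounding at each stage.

Seller: SGD 495248.28; buyer: SGD 0.00

DDP: the seller bears all costs including import duty.
Seller's account: goods 478641.41 + inland to port 1004.03 + export clearance 352.58 + origin terminal 733.47 + freight 6438.14 + destination terminal 868.57 + duty 5425.34 + delivery 1784.74 = 495248.28
Buyer's account: 0.00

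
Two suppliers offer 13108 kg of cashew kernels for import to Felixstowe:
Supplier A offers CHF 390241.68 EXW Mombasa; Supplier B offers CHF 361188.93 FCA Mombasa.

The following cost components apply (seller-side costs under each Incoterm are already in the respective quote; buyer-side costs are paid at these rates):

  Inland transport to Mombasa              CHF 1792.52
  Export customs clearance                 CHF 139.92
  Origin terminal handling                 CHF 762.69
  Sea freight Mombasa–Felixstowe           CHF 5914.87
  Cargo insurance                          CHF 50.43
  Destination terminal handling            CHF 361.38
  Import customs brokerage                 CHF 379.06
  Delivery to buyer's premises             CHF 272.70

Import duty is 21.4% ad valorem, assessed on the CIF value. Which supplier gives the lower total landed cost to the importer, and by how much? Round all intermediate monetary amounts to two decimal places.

Supplier B is cheaper by CHF 37616.02

Supplier A (EXW):
CIF value = EXW price + inland to port + export clearance + origin terminal + freight + insurance = 390241.68 + 1792.52 + 139.92 + 762.69 + 5914.87 + 50.43 = 398902.11
Import duty = 398902.11 × 21.4% = 85365.05
Buyer bears (A): 1792.52 + 139.92 + 762.69 + 5914.87 + 50.43 + 361.38 + 379.06 + 272.70 = 9673.57
Landed cost (A) = invoice 390241.68 + 9673.57 + duty 85365.05 = 485280.30
Supplier B (FCA):
CIF value = FCA price + origin terminal + freight + insurance = 361188.93 + 762.69 + 5914.87 + 50.43 = 367916.92
Import duty = 367916.92 × 21.4% = 78734.22
Buyer bears (B): 762.69 + 5914.87 + 50.43 + 361.38 + 379.06 + 272.70 = 7741.13
Landed cost (B) = invoice 361188.93 + 7741.13 + duty 78734.22 = 447664.28
Difference = |485280.30 − 447664.28| = 37616.02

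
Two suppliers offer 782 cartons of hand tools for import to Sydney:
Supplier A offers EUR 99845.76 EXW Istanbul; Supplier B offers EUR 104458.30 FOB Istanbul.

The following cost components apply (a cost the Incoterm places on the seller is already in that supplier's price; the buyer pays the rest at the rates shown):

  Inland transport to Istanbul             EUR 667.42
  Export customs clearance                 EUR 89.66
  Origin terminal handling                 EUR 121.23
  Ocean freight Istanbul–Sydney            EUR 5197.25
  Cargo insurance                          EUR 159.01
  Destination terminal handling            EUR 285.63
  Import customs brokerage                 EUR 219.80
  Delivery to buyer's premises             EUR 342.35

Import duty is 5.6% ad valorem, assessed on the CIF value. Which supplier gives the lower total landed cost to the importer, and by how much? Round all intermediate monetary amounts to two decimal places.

Supplier A (EXW):
CIF value = EXW price + inland to port + export clearance + origin terminal + freight + insurance = 99845.76 + 667.42 + 89.66 + 121.23 + 5197.25 + 159.01 = 106080.33
Import duty = 106080.33 × 5.6% = 5940.50
Buyer bears (A): 667.42 + 89.66 + 121.23 + 5197.25 + 159.01 + 285.63 + 219.80 + 342.35 = 7082.35
Landed cost (A) = invoice 99845.76 + 7082.35 + duty 5940.50 = 112868.61
Supplier B (FOB):
CIF value = FOB price + freight + insurance = 104458.30 + 5197.25 + 159.01 = 109814.56
Import duty = 109814.56 × 5.6% = 6149.62
Buyer bears (B): 5197.25 + 159.01 + 285.63 + 219.80 + 342.35 = 6204.04
Landed cost (B) = invoice 104458.30 + 6204.04 + duty 6149.62 = 116811.96
Difference = |112868.61 − 116811.96| = 3943.35

Supplier A is cheaper by EUR 3943.35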